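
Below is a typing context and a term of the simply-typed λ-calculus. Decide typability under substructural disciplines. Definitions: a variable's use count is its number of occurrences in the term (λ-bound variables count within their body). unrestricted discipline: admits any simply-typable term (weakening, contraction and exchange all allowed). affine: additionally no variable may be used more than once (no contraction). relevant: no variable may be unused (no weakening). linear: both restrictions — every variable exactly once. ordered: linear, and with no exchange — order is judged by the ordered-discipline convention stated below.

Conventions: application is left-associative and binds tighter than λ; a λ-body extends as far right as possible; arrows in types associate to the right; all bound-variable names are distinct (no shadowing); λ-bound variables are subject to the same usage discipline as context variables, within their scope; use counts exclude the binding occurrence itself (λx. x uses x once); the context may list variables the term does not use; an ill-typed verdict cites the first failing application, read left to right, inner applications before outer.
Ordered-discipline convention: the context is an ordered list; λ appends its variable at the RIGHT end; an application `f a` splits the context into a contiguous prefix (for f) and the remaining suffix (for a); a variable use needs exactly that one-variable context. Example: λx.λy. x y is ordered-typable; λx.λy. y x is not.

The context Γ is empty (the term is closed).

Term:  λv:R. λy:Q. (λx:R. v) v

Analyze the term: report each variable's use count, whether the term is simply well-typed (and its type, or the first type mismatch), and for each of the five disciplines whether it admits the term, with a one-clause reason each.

usage: v (λ-bound): 2, y (λ-bound): 0, x (λ-bound): 0
left-to-right use order: v, v
typing: the term checks, with type R -> Q -> R
ordered: ✗ — uses contraction: v ×2; needs weakening: y, x unused
linear: ✗ — uses contraction: v ×2; needs weakening: y, x unused
affine: ✗ — uses contraction: v ×2
relevant: ✗ — needs weakening: y, x unused
unrestricted: ✓ — type-checks (R -> Q -> R) and nothing is barred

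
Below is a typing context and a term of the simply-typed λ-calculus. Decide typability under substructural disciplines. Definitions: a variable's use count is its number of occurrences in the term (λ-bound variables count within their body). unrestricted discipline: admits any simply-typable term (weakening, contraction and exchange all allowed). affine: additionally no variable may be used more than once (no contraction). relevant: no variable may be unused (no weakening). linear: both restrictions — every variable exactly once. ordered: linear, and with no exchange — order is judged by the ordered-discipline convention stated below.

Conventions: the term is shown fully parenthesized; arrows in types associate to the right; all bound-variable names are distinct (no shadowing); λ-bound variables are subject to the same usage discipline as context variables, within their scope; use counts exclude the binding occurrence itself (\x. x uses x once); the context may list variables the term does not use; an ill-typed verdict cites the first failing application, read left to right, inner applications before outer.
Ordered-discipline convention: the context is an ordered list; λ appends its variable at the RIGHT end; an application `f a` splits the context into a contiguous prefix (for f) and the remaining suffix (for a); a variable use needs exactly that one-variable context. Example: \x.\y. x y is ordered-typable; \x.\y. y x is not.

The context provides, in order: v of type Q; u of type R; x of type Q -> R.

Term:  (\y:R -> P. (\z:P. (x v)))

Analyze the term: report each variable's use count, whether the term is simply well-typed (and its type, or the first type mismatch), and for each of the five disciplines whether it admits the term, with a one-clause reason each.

usage: v=1, u=0, x=1, y (bound)=0, z (bound)=0
left-to-right use order: x, v
typing: well-typed at (R -> P) -> P -> R
ordered ✗ (needs weakening: u, y, z unused)
linear ✗ (needs weakening: u, y, z unused)
affine ✓ (no duplicate uses among v, u, x, y, z)
relevant ✗ (needs weakening: u, y, z unused)
unrestricted ✓ (well-typed at (R -> P) -> P -> R; no restrictions here)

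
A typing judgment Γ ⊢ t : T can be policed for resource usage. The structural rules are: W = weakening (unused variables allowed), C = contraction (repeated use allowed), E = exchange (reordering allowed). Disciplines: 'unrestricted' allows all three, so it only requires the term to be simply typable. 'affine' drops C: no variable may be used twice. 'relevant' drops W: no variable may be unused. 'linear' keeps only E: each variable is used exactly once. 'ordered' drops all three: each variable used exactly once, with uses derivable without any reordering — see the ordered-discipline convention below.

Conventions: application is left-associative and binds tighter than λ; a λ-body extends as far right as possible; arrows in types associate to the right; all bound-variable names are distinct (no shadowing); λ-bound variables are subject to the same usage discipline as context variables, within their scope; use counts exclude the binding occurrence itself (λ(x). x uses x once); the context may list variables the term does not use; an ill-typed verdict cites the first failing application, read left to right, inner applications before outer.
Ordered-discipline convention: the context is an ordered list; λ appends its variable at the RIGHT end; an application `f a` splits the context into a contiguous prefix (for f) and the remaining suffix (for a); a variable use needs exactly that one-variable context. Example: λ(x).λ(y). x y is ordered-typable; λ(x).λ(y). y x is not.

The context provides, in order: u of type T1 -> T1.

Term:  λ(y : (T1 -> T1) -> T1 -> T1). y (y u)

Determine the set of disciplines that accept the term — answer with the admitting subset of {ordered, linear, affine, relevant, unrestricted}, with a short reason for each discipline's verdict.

admitted in: relevant, unrestricted
counts: u=1; y [bound]=2
left-to-right use order: y, y, u
typing: well-typed at ((T1 -> T1) -> T1 -> T1) -> T1 -> T1
ordered ✗ (repeated use of y ×2)
linear ✗ (repeated use of y ×2)
affine ✗ (repeated use of y ×2)
relevant ✓ (u, y: all used, weakening unneeded)
unrestricted ✓ (simply typable at ((T1 -> T1) -> T1 -> T1) -> T1 -> T1; W, C, E all held)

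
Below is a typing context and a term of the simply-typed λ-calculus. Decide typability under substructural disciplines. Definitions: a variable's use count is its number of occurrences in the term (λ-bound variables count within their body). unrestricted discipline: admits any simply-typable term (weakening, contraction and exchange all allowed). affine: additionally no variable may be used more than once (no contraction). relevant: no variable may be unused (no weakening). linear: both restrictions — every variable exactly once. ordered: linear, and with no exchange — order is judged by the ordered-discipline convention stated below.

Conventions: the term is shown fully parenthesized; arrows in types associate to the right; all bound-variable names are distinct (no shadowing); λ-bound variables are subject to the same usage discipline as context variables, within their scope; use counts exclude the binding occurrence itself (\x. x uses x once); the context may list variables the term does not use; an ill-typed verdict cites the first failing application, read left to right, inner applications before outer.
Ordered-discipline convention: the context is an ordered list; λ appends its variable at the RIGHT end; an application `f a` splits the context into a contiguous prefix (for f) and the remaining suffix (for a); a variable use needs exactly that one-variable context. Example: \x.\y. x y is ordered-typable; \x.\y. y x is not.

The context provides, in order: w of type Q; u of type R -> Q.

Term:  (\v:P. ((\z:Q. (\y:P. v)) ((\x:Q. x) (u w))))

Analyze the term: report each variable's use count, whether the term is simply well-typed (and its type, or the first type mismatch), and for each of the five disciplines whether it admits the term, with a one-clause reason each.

usage: w: 1×; u: 1×; v (bound): 1×; z (bound): 0×; y (bound): 0×; x (bound): 1×
order of uses: v, x, u, w
typing: ill-typed: argument of type Q where R is required
ordered: ✗, the type mismatch rejects it
linear: ✗, not simply typable
affine: ✗, fails simple typing
relevant: ✗, a type mismatch blocks all five
unrestricted: ✗, the type mismatch rejects it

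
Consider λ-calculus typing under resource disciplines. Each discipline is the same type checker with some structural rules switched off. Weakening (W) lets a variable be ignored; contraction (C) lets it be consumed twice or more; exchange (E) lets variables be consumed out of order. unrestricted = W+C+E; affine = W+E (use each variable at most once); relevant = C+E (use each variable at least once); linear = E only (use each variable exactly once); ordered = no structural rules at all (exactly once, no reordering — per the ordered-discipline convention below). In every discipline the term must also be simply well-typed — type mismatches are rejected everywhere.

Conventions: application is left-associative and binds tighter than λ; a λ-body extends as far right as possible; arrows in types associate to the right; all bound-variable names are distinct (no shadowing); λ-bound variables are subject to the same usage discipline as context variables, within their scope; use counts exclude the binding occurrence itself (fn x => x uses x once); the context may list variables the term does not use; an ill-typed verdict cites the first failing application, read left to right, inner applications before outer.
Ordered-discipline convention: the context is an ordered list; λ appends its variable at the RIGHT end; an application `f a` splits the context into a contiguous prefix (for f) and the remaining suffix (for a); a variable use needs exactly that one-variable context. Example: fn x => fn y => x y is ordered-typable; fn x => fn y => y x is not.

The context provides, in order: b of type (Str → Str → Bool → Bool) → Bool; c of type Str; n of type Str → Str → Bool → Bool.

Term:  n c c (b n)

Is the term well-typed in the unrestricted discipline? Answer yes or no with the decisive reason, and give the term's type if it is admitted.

yes — simply typable at Bool; W, C, E all held; term : Bool
variable uses: b: 1×, c: 2×, n: 2×
order of uses: n, c, c, b, n
typing: the term checks, with type Bool
across the five disciplines: ordered ✗ · linear ✗ · affine ✗ · relevant ✓ · unrestricted ✓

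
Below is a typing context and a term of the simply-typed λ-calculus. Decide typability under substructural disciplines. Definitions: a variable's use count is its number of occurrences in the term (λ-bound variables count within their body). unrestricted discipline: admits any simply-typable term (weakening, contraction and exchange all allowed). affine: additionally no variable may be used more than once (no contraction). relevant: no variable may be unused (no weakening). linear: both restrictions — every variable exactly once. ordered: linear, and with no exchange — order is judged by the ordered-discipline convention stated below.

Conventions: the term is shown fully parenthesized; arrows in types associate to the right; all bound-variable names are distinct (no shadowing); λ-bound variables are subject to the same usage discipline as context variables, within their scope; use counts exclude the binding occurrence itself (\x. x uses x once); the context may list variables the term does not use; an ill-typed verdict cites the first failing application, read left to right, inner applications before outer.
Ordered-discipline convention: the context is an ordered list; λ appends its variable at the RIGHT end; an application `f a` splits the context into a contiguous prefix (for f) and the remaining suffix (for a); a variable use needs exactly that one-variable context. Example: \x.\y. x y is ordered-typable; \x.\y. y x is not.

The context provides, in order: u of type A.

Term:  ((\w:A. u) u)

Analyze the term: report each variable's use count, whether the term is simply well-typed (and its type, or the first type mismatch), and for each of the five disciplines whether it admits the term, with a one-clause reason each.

usage: u: 2, w [bound]: 0
uses in reading order: u, u
typing: the term checks, with type A
ordered: ✗, needs contraction — u ×2; w never used (weakening)
linear: ✗, needs contraction — u ×2; w never used (weakening)
affine: ✗, needs contraction — u ×2
relevant: ✗, w never used (weakening)
unrestricted: ✓, type-checks (A) and nothing is barred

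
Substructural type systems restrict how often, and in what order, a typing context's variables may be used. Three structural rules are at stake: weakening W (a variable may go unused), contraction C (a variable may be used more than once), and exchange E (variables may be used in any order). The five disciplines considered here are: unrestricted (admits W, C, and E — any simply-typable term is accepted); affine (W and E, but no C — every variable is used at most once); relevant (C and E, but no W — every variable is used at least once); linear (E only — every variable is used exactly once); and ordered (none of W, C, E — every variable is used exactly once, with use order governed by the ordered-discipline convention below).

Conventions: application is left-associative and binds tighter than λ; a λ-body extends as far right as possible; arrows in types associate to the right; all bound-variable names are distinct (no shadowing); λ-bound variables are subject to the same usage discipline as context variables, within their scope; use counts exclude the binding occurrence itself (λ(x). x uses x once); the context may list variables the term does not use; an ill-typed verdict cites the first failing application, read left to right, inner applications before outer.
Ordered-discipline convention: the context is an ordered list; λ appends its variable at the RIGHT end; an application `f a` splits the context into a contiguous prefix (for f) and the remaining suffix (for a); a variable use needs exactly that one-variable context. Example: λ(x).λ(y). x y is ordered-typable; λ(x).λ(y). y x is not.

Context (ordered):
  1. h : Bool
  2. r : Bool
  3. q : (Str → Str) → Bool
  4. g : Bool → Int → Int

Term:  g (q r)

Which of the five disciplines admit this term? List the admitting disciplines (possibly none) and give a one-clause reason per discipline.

admitted by: none
variable uses: h: 0; r: 1; q: 1; g: 1
uses in reading order: g, q, r
typing: ill-typed: a function awaiting Str → Str gets Bool
ordered: ✗, not simply typable
linear: ✗, fails simple typing
affine: ✗, a type mismatch blocks all five
relevant: ✗, the type mismatch rejects it
unrestricted: ✗, not simply typable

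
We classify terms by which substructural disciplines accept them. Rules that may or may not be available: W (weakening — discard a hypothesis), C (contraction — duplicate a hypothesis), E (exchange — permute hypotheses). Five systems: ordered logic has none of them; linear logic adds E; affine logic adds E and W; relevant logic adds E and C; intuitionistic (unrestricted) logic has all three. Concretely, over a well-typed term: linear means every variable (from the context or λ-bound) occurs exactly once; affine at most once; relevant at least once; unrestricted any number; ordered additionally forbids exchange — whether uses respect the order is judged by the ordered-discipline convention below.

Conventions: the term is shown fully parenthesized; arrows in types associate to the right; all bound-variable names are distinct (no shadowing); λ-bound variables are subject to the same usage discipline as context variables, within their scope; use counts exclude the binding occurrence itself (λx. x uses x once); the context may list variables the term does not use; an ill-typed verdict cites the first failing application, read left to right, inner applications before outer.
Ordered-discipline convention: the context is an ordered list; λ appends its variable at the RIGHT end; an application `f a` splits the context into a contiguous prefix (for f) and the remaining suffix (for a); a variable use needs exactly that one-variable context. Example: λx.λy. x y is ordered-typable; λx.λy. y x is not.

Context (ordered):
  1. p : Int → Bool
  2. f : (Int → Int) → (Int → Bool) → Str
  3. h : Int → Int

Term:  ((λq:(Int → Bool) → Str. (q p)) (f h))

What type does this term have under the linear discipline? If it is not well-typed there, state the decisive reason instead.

term : Str
counts: p ×1; f ×1; h ×1; q (λ-bound) ×1
use order (left to right): q, p, f, h
typing: well-typed at Str
summary: ordered ✗ | linear ✓ | affine ✓ | relevant ✓ | unrestricted ✓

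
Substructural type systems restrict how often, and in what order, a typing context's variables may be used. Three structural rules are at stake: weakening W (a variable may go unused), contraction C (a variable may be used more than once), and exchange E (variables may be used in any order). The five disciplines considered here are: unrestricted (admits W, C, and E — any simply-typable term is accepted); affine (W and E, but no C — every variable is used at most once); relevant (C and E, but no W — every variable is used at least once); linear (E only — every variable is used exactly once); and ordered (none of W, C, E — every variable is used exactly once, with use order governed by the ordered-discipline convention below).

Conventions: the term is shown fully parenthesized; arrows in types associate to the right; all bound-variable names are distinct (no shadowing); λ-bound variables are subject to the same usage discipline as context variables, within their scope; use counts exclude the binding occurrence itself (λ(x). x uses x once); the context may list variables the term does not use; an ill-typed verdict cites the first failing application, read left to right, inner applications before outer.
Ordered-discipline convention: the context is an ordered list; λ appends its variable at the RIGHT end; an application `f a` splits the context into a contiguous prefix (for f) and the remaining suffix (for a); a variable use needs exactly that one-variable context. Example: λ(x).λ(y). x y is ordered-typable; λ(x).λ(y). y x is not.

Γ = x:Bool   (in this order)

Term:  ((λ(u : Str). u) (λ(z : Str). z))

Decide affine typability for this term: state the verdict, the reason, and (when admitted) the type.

no — the type mismatch rejects it
use counts: x=0; u [bound]=1; z [bound]=1
uses in reading order: u, z
typing: ill-typed: argument of type Str -> Str where Str is required
across the five disciplines: ordered ✗, linear ✗, affine ✗, relevant ✗, unrestricted ✗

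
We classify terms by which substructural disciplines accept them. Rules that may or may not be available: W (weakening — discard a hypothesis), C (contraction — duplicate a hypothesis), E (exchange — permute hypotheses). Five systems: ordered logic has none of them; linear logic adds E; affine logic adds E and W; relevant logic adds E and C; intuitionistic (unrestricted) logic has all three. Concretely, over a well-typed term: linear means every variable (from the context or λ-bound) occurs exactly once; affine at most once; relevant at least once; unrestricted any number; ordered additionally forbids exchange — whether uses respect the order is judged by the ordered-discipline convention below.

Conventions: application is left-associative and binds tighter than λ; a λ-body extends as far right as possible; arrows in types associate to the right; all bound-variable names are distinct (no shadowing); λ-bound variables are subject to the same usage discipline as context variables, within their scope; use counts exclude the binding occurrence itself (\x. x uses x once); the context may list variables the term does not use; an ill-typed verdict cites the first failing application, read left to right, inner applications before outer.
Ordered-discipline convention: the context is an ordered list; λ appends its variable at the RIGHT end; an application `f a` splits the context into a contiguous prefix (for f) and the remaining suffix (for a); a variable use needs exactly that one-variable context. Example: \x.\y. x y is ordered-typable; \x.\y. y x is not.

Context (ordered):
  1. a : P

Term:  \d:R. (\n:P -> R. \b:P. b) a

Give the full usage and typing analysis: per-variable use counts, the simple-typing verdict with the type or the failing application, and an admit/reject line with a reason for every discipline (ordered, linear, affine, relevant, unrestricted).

use counts: a=1, d (λ-bound)=0, n (λ-bound)=0, b (λ-bound)=1
uses in reading order: b, a
typing: ill-typed: an application expects P -> R but receives P
ordered: ✗ — the type mismatch rejects it
linear: ✗ — not simply typable
affine: ✗ — fails simple typing
relevant: ✗ — a type mismatch blocks all five
unrestricted: ✗ — the type mismatch rejects it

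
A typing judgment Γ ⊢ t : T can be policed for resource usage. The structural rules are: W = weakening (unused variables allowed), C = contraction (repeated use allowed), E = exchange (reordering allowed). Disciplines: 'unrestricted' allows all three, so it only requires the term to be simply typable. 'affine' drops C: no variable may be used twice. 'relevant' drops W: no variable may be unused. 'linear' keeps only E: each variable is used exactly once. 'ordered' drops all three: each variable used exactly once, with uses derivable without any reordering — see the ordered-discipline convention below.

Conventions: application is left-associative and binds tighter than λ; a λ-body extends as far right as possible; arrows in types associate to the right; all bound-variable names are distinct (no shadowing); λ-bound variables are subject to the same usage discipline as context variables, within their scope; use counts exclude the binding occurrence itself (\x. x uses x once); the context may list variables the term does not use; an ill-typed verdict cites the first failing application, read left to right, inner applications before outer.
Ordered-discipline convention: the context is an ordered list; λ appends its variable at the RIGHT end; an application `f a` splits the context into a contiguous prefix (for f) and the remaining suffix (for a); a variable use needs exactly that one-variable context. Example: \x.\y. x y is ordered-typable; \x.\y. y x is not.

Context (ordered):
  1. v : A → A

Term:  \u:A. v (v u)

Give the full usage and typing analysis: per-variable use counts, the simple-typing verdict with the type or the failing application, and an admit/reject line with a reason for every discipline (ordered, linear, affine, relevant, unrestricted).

usage: v=2, u [bound]=1
uses in reading order: v, v, u
typing: the term checks, with type A → A
ordered: ✗ — v ×2 used more than once (contraction)
linear: ✗ — v ×2 used more than once (contraction)
affine: ✗ — v ×2 used more than once (contraction)
relevant: ✓ — none of v, u goes unused
unrestricted: ✓ — typability at A → A is all that's needed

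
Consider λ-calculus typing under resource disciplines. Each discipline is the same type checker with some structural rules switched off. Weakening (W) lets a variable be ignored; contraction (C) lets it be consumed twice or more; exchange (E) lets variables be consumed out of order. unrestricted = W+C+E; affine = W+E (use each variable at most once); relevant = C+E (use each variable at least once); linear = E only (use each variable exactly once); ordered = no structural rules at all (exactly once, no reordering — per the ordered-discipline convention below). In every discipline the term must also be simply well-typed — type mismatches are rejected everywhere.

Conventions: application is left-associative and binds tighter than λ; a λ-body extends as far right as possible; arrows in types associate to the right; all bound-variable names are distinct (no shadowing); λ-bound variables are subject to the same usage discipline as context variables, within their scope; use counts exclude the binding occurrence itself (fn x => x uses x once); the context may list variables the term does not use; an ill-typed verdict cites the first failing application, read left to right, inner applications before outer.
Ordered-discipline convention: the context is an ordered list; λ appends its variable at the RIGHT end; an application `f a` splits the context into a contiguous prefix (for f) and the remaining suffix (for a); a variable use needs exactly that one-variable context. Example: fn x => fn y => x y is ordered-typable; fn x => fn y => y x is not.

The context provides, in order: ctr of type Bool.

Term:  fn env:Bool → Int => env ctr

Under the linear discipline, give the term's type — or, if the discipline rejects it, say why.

term : (Bool → Int) → Int
counts: ctr=1; env (bound)=1
left-to-right use order: env, ctr
typing: well-typed at (Bool → Int) → Int
across the five disciplines: ordered ✗; linear ✓; affine ✓; relevant ✓; unrestricted ✓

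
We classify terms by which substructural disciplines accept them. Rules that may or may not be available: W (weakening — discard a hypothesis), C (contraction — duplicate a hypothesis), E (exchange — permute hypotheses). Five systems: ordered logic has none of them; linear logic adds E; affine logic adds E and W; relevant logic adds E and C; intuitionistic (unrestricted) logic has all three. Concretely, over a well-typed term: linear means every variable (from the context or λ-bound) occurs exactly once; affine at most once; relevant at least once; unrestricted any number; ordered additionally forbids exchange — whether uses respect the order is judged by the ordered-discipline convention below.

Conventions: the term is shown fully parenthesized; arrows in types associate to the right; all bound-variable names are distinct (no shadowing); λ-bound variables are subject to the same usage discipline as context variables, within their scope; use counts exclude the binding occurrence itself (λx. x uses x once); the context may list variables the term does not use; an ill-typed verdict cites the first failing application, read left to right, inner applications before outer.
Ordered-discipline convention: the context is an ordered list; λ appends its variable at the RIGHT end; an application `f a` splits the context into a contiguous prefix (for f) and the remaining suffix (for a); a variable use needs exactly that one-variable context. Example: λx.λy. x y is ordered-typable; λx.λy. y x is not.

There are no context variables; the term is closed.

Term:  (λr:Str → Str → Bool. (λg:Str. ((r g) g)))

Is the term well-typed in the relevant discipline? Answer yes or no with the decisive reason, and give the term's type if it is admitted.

yes — none of r, g goes unused; term : (Str → Str → Bool) → Str → Bool
use counts: r (λ-bound): 1, g (λ-bound): 2
order of uses: r, g, g
typing: the term checks, with type (Str → Str → Bool) → Str → Bool
per-discipline verdicts: ordered ✗, linear ✗, affine ✗, relevant ✓, unrestricted ✓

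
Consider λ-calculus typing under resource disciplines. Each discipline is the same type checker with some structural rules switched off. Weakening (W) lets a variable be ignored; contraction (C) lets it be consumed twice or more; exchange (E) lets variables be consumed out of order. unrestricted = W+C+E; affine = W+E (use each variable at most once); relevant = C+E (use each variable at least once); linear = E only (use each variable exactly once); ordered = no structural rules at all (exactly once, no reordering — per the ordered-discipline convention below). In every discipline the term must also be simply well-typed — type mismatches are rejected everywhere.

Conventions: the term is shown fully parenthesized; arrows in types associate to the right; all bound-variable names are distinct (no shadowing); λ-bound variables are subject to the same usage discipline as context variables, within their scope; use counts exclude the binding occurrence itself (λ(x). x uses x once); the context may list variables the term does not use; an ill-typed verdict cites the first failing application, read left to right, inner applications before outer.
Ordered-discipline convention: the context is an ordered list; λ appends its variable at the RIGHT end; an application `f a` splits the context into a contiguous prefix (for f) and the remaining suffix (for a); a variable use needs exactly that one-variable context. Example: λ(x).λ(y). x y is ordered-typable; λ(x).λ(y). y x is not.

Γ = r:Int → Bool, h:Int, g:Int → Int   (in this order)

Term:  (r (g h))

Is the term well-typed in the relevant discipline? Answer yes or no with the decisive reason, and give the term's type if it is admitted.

yes — at least one use each (r, h, g); term : Bool
counts: r ×1; h ×1; g ×1
use order (left to right): r, g, h
typing: ✓ — Bool
all disciplines: ordered ✗; linear ✓; affine ✓; relevant ✓; unrestricted ✓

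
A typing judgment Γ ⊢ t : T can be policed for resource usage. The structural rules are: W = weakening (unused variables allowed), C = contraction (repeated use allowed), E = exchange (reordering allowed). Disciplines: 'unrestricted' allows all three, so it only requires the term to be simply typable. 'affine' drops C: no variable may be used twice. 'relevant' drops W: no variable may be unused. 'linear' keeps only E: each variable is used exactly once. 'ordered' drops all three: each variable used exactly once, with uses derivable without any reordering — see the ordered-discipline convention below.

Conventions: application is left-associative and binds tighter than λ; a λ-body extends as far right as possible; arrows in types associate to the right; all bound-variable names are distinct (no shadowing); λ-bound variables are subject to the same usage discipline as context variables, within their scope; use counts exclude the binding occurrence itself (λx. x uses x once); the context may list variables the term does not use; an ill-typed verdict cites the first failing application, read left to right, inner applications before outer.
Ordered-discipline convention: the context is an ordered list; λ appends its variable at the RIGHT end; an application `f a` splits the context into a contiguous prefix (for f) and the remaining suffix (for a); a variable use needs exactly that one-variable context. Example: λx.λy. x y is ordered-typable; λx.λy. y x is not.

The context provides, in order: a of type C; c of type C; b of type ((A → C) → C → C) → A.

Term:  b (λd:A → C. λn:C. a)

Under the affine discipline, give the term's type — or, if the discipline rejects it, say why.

term : A
usage: a: 1, c: 0, b: 1, d (λ-bound): 0, n (λ-bound): 0
uses in reading order: b, a
typing: ✓ — A
summary: ordered ✗, linear ✗, affine ✓, relevant ✗, unrestricted ✓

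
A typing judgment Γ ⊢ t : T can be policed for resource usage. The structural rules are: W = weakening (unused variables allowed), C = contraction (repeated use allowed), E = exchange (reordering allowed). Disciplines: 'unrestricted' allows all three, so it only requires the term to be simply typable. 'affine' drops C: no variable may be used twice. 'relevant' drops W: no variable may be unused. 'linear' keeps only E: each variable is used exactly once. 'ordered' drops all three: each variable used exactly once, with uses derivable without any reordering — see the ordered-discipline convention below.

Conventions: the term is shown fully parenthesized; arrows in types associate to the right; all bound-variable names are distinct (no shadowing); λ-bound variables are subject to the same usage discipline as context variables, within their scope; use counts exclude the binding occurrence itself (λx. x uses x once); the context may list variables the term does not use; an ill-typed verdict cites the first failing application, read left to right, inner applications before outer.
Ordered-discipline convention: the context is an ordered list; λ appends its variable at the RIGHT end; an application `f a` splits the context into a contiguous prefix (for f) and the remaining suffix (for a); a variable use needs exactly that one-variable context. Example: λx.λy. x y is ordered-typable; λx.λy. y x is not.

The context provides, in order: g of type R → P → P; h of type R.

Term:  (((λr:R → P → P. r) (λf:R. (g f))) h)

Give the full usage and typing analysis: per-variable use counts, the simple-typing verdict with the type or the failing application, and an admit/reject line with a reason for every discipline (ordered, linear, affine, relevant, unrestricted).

use counts: g=1; h=1; r (λ-bound)=1; f (λ-bound)=1
left-to-right use order: r, g, f, h
typing: well-typed at P → P
ordered: ✓, g, h, r, f: once each, no exchange needed
linear: ✓, g, h, r, f: one use apiece
affine: ✓, g, h, r, f: no repeats, contraction unneeded
relevant: ✓, g, h, r, f: all used, weakening unneeded
unrestricted: ✓, type-checks (P → P) and nothing is barred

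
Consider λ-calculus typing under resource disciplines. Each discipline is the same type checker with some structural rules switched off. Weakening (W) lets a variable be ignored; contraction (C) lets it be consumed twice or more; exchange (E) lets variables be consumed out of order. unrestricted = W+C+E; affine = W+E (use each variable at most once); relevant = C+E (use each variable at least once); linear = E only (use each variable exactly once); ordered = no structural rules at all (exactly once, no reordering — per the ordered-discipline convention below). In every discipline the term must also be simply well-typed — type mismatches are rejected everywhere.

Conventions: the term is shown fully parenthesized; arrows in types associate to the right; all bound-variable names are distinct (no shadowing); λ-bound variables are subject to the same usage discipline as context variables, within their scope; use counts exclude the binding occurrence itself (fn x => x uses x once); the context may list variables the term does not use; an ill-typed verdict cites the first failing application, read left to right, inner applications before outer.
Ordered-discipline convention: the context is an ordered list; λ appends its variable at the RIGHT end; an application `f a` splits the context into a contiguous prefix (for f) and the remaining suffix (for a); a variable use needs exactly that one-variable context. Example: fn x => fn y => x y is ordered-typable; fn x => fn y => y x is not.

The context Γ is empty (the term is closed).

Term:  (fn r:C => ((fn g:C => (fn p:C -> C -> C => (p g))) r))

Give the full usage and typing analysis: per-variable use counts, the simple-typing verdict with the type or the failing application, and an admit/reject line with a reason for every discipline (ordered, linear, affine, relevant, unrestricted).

use counts: r (λ-bound): 1; g (λ-bound): 1; p (λ-bound): 1
uses in reading order: p, g, r
typing: ✓ — C -> (C -> C -> C) -> C -> C
ordered ✗ (no contiguous prefix/suffix split fits p, g, r)
linear ✓ (exactly-once usage across r, g, p)
affine ✓ (no duplicate uses among r, g, p)
relevant ✓ (r, g, p: all used, weakening unneeded)
unrestricted ✓ (simply typable at C -> (C -> C -> C) -> C -> C; W, C, E all held)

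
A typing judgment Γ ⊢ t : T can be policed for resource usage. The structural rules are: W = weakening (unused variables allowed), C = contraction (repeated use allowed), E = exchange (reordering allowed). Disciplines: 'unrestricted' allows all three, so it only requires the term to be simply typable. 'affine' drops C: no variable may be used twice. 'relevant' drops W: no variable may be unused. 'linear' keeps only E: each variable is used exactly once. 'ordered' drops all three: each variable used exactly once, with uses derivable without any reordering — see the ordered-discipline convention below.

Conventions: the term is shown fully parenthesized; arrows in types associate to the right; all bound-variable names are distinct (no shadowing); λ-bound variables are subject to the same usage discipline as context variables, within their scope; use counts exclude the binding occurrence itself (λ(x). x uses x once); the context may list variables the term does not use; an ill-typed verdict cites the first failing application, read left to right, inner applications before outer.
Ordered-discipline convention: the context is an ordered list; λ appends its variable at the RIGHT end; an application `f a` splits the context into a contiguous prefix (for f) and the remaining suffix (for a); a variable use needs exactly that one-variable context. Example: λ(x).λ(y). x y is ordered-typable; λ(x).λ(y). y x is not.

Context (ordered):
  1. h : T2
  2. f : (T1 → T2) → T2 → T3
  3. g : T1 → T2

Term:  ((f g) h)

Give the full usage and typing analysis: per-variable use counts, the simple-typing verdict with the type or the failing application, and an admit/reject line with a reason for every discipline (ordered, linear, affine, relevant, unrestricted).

usage: h ×1, f ×1, g ×1
use order (left to right): f, g, h
typing: well-typed — term : T3
ordered ✗ (no contiguous prefix/suffix split fits f, g, h)
linear ✓ (each of h, f, g used exactly once)
affine ✓ (no duplicate uses among h, f, g)
relevant ✓ (h, f, g: all used, weakening unneeded)
unrestricted ✓ (type-checks (T3) and nothing is barred)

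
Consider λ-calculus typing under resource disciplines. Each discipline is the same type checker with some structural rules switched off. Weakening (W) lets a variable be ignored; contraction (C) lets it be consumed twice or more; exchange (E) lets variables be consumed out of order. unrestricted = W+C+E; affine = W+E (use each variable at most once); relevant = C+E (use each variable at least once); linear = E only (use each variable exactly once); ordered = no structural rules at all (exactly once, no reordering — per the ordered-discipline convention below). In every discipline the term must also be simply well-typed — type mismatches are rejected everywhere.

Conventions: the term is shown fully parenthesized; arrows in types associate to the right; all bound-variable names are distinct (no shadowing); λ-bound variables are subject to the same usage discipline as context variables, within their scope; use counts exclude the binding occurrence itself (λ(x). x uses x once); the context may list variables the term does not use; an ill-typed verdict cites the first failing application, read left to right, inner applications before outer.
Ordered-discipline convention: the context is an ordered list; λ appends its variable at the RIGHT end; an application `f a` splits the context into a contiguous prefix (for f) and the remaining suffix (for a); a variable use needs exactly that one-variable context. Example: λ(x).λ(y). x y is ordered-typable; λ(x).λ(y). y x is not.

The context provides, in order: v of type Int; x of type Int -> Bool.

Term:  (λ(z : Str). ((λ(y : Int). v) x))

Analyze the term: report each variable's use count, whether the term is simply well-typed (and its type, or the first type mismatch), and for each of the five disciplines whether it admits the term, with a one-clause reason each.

counts: v: 1×; x: 1×; z [bound]: 0×; y [bound]: 0×
left-to-right use order: v, x
typing: ill-typed: an argument Int -> Bool mismatches the expected Int
ordered: ✗, a type mismatch blocks all five
linear: ✗, the type mismatch rejects it
affine: ✗, not simply typable
relevant: ✗, fails simple typing
unrestricted: ✗, a type mismatch blocks all five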